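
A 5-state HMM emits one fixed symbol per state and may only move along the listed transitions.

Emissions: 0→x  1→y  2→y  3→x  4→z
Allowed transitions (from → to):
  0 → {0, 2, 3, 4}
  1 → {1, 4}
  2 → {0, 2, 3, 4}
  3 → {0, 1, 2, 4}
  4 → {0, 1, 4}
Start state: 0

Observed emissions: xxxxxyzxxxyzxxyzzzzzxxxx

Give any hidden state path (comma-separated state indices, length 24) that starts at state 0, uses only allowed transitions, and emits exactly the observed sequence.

0,0,0,3,0,2,4,0,3,0,2,4,0,3,1,4,4,4,4,4,0,0,0,3

  0: obs=x cand={0,3} pick 0 [start]
  1: obs=x cand={0,3} pick 0 [0->0 ok]
  2: obs=x cand={0,3} pick 0 [0->0 ok]
  3: obs=x cand={0,3} pick 3 [0->3 ok]
  4: obs=x cand={0,3} pick 0 [3->0 ok]
  5: obs=y cand={1,2} pick 2 [0->2 ok]
  6: obs=z cand={4} pick 4 [2->4 ok]
  7: obs=x cand={0,3} pick 0 [4->0 ok]
  8: obs=x cand={0,3} pick 3 [0->3 ok]
  9: obs=x cand={0,3} pick 0 [3->0 ok]
  10: obs=y cand={1,2} pick 2 [0->2 ok]
  11: obs=z cand={4} pick 4 [2->4 ok]
  12: obs=x cand={0,3} pick 0 [4->0 ok]
  13: obs=x cand={0,3} pick 3 [0->3 ok]
  14: obs=y cand={1,2} pick 1 [3->1 ok]
  15: obs=z cand={4} pick 4 [1->4 ok]
  16: obs=z cand={4} pick 4 [4->4 ok]
  17: obs=z cand={4} pick 4 [4->4 ok]
  18: obs=z cand={4} pick 4 [4->4 ok]
  19: obs=z cand={4} pick 4 [4->4 ok]
  20: obs=x cand={0,3} pick 0 [4->0 ok]
  21: obs=x cand={0,3} pick 0 [0->0 ok]
  22: obs=x cand={0,3} pick 0 [0->0 ok]
  23: obs=x cand={0,3} pick 3 [0->3 ok]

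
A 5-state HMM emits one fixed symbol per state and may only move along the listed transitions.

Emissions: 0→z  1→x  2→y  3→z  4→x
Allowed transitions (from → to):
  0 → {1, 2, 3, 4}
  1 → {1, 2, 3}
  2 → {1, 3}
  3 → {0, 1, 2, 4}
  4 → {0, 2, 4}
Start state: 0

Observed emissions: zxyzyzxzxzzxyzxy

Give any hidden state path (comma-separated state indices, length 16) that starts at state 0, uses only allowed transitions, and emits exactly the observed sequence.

0,1,2,3,2,3,1,3,4,0,3,1,2,3,4,2

  [0] z  {0,3}  => 0  start
  [1] x  {1,4}  => 1  0->1 ok
  [2] y  {2}  => 2  1->2 ok
  [3] z  {0,3}  => 3  2->3 ok
  [4] y  {2}  => 2  3->2 ok
  [5] z  {0,3}  => 3  2->3 ok
  [6] x  {1,4}  => 1  3->1 ok
  [7] z  {0,3}  => 3  1->3 ok
  [8] x  {1,4}  => 4  3->4 ok
  [9] z  {0,3}  => 0  4->0 ok
  [10] z  {0,3}  => 3  0->3 ok
  [11] x  {1,4}  => 1  3->1 ok
  [12] y  {2}  => 2  1->2 ok
  [13] z  {0,3}  => 3  2->3 ok
  [14] x  {1,4}  => 4  3->4 ok
  [15] y  {2}  => 2  4->2 ok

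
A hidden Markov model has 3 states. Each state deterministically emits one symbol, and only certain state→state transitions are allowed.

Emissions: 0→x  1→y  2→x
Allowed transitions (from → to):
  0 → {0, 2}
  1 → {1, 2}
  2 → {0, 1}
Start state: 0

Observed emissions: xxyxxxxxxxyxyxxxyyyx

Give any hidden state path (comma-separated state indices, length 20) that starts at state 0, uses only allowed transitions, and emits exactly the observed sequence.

  0: obs=x cand={0,2} pick 0 [start]
  1: obs=x cand={0,2} pick 2 [0->2 ok]
  2: obs=y cand={1} pick 1 [2->1 ok]
  3: obs=x cand={0,2} pick 2 [1->2 ok]
  4: obs=x cand={0,2} pick 0 [2->0 ok]
  5: obs=x cand={0,2} pick 0 [0->0 ok]
  6: obs=x cand={0,2} pick 0 [0->0 ok]
  7: obs=x cand={0,2} pick 2 [0->2 ok]
  8: obs=x cand={0,2} pick 0 [2->0 ok]
  9: obs=x cand={0,2} pick 2 [0->2 ok]
  10: obs=y cand={1} pick 1 [2->1 ok]
  11: obs=x cand={0,2} pick 2 [1->2 ok]
  12: obs=y cand={1} pick 1 [2->1 ok]
  13: obs=x cand={0,2} pick 2 [1->2 ok]
  14: obs=x cand={0,2} pick 0 [2->0 ok]
  15: obs=x cand={0,2} pick 2 [0->2 ok]
  16: obs=y cand={1} pick 1 [2->1 ok]
  17: obs=y cand={1} pick 1 [1->1 ok]
  18: obs=y cand={1} pick 1 [1->1 ok]
  19: obs=x cand={0,2} pick 2 [1->2 ok]

0,2,1,2,0,0,0,2,0,2,1,2,1,2,0,2,1,1,1,2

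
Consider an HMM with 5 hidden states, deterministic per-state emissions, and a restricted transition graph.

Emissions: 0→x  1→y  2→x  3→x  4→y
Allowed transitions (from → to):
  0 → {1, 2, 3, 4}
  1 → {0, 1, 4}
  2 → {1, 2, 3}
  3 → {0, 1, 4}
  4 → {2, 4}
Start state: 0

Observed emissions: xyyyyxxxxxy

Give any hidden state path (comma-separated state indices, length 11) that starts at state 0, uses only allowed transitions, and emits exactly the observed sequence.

  t0 'x' -> {0,2,3}, take 0 (start)
  t1 'y' -> {1,4}, take 1 (0->1 ok)
  t2 'y' -> {1,4}, take 4 (1->4 ok)
  t3 'y' -> {1,4}, take 4 (4->4 ok)
  t4 'y' -> {1,4}, take 4 (4->4 ok)
  t5 'x' -> {0,2,3}, take 2 (4->2 ok)
  t6 'x' -> {0,2,3}, take 2 (2->2 ok)
  t7 'x' -> {0,2,3}, take 3 (2->3 ok)
  t8 'x' -> {0,2,3}, take 0 (3->0 ok)
  t9 'x' -> {0,2,3}, take 3 (0->3 ok)
  t10 'y' -> {1,4}, take 4 (3->4 ok)

0,1,4,4,4,2,2,3,0,3,4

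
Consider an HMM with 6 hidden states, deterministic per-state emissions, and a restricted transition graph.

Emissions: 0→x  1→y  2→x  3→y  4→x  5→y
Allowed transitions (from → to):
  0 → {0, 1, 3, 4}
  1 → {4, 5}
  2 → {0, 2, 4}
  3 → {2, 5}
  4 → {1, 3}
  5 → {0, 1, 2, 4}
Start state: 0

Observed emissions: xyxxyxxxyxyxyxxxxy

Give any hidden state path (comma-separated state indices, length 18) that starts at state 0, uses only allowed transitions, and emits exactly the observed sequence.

  [0] x  {0,2,4}  => 0  start
  [1] y  {1,3,5}  => 3  0->3 ok
  [2] x  {0,2,4}  => 2  3->2 ok
  [3] x  {0,2,4}  => 0  2->0 ok
  [4] y  {1,3,5}  => 3  0->3 ok
  [5] x  {0,2,4}  => 2  3->2 ok
  [6] x  {0,2,4}  => 2  2->2 ok
  [7] x  {0,2,4}  => 0  2->0 ok
  [8] y  {1,3,5}  => 1  0->1 ok
  [9] x  {0,2,4}  => 4  1->4 ok
  [10] y  {1,3,5}  => 1  4->1 ok
  [11] x  {0,2,4}  => 4  1->4 ok
  [12] y  {1,3,5}  => 3  4->3 ok
  [13] x  {0,2,4}  => 2  3->2 ok
  [14] x  {0,2,4}  => 2  2->2 ok
  [15] x  {0,2,4}  => 2  2->2 ok
  [16] x  {0,2,4}  => 0  2->0 ok
  [17] y  {1,3,5}  => 3  0->3 ok

0,3,2,0,3,2,2,0,1,4,1,4,3,2,2,2,0,3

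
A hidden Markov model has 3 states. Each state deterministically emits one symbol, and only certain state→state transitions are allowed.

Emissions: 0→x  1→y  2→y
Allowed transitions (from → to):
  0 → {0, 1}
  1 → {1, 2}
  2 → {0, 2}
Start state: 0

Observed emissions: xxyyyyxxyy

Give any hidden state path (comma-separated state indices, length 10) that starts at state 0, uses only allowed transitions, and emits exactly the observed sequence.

0,0,1,1,1,2,0,0,1,1

  pos 0: x in {0}, choose 0; start
  pos 1: x in {0}, choose 0; 0->0 ok
  pos 2: y in {1,2}, choose 1; 0->1 ok
  pos 3: y in {1,2}, choose 1; 1->1 ok
  pos 4: y in {1,2}, choose 1; 1->1 ok
  pos 5: y in {1,2}, choose 2; 1->2 ok
  pos 6: x in {0}, choose 0; 2->0 ok
  pos 7: x in {0}, choose 0; 0->0 ok
  pos 8: y in {1,2}, choose 1; 0->1 ok
  pos 9: y in {1,2}, choose 1; 1->1 ok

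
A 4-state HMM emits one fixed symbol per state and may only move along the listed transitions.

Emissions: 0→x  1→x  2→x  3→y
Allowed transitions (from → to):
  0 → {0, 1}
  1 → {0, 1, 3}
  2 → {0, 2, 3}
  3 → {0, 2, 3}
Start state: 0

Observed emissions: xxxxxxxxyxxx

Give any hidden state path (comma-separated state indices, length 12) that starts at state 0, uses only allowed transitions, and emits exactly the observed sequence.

0,1,0,1,1,0,1,1,3,0,0,1

  [0] x  {0,1,2}  => 0  start
  [1] x  {0,1,2}  => 1  0->1 ok
  [2] x  {0,1,2}  => 0  1->0 ok
  [3] x  {0,1,2}  => 1  0->1 ok
  [4] x  {0,1,2}  => 1  1->1 ok
  [5] x  {0,1,2}  => 0  1->0 ok
  [6] x  {0,1,2}  => 1  0->1 ok
  [7] x  {0,1,2}  => 1  1->1 ok
  [8] y  {3}  => 3  1->3 ok
  [9] x  {0,1,2}  => 0  3->0 ok
  [10] x  {0,1,2}  => 0  0->0 ok
  [11] x  {0,1,2}  => 1  0->1 ok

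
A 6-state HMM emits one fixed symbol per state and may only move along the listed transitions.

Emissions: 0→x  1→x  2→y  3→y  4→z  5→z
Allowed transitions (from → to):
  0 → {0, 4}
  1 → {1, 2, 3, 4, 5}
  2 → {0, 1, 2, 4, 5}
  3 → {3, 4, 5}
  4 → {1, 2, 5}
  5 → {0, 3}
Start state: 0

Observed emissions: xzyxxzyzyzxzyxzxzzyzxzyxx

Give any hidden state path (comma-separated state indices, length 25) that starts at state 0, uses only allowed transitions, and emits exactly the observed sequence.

  [0] x  {0,1}  => 0  start
  [1] z  {4,5}  => 4  0->4 ok
  [2] y  {2,3}  => 2  4->2 ok
  [3] x  {0,1}  => 1  2->1 ok
  [4] x  {0,1}  => 1  1->1 ok
  [5] z  {4,5}  => 4  1->4 ok
  [6] y  {2,3}  => 2  4->2 ok
  [7] z  {4,5}  => 5  2->5 ok
  [8] y  {2,3}  => 3  5->3 ok
  [9] z  {4,5}  => 5  3->5 ok
  [10] x  {0,1}  => 0  5->0 ok
  [11] z  {4,5}  => 4  0->4 ok
  [12] y  {2,3}  => 2  4->2 ok
  [13] x  {0,1}  => 0  2->0 ok
  [14] z  {4,5}  => 4  0->4 ok
  [15] x  {0,1}  => 1  4->1 ok
  [16] z  {4,5}  => 4  1->4 ok
  [17] z  {4,5}  => 5  4->5 ok
  [18] y  {2,3}  => 3  5->3 ok
  [19] z  {4,5}  => 5  3->5 ok
  [20] x  {0,1}  => 0  5->0 ok
  [21] z  {4,5}  => 4  0->4 ok
  [22] y  {2,3}  => 2  4->2 ok
  [23] x  {0,1}  => 0  2->0 ok
  [24] x  {0,1}  => 0  0->0 ok

0,4,2,1,1,4,2,5,3,5,0,4,2,0,4,1,4,5,3,5,0,4,2,0,0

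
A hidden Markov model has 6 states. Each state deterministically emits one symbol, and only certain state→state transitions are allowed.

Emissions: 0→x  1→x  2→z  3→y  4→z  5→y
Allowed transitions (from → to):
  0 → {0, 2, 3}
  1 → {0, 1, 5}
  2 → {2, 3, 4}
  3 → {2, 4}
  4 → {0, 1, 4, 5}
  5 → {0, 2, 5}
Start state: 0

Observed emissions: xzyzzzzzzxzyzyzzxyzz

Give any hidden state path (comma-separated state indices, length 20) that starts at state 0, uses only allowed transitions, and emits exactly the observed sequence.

  [0] x  {0,1}  => 0  start
  [1] z  {2,4}  => 2  0->2 ok
  [2] y  {3,5}  => 3  2->3 ok
  [3] z  {2,4}  => 2  3->2 ok
  [4] z  {2,4}  => 2  2->2 ok
  [5] z  {2,4}  => 2  2->2 ok
  [6] z  {2,4}  => 2  2->2 ok
  [7] z  {2,4}  => 4  2->4 ok
  [8] z  {2,4}  => 4  4->4 ok
  [9] x  {0,1}  => 0  4->0 ok
  [10] z  {2,4}  => 2  0->2 ok
  [11] y  {3,5}  => 3  2->3 ok
  [12] z  {2,4}  => 2  3->2 ok
  [13] y  {3,5}  => 3  2->3 ok
  [14] z  {2,4}  => 4  3->4 ok
  [15] z  {2,4}  => 4  4->4 ok
  [16] x  {0,1}  => 1  4->1 ok
  [17] y  {3,5}  => 5  1->5 ok
  [18] z  {2,4}  => 2  5->2 ok
  [19] z  {2,4}  => 2  2->2 ok

0,2,3,2,2,2,2,4,4,0,2,3,2,3,4,4,1,5,2,2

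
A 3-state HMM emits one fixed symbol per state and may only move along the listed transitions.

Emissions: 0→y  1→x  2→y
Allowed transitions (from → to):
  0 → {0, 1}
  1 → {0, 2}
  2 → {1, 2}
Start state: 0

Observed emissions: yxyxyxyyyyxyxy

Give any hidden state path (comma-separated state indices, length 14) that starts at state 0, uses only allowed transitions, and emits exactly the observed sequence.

  t0 'y' -> {0,2}, take 0 (start)
  t1 'x' -> {1}, take 1 (0->1 ok)
  t2 'y' -> {0,2}, take 0 (1->0 ok)
  t3 'x' -> {1}, take 1 (0->1 ok)
  t4 'y' -> {0,2}, take 2 (1->2 ok)
  t5 'x' -> {1}, take 1 (2->1 ok)
  t6 'y' -> {0,2}, take 2 (1->2 ok)
  t7 'y' -> {0,2}, take 2 (2->2 ok)
  t8 'y' -> {0,2}, take 2 (2->2 ok)
  t9 'y' -> {0,2}, take 2 (2->2 ok)
  t10 'x' -> {1}, take 1 (2->1 ok)
  t11 'y' -> {0,2}, take 0 (1->0 ok)
  t12 'x' -> {1}, take 1 (0->1 ok)
  t13 'y' -> {0,2}, take 2 (1->2 ok)

0,1,0,1,2,1,2,2,2,2,1,0,1,2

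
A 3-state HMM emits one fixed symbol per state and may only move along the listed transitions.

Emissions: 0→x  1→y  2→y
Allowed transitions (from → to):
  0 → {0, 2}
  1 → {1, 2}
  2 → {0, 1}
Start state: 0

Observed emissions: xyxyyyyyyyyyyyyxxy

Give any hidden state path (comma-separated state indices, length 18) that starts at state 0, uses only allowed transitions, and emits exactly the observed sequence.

0,2,0,2,1,1,1,2,1,1,1,1,2,1,2,0,0,2

  0: obs=x cand={0} pick 0 [start]
  1: obs=y cand={1,2} pick 2 [0->2 ok]
  2: obs=x cand={0} pick 0 [2->0 ok]
  3: obs=y cand={1,2} pick 2 [0->2 ok]
  4: obs=y cand={1,2} pick 1 [2->1 ok]
  5: obs=y cand={1,2} pick 1 [1->1 ok]
  6: obs=y cand={1,2} pick 1 [1->1 ok]
  7: obs=y cand={1,2} pick 2 [1->2 ok]
  8: obs=y cand={1,2} pick 1 [2->1 ok]
  9: obs=y cand={1,2} pick 1 [1->1 ok]
  10: obs=y cand={1,2} pick 1 [1->1 ok]
  11: obs=y cand={1,2} pick 1 [1->1 ok]
  12: obs=y cand={1,2} pick 2 [1->2 ok]
  13: obs=y cand={1,2} pick 1 [2->1 ok]
  14: obs=y cand={1,2} pick 2 [1->2 ok]
  15: obs=x cand={0} pick 0 [2->0 ok]
  16: obs=x cand={0} pick 0 [0->0 ok]
  17: obs=y cand={1,2} pick 2 [0->2 ok]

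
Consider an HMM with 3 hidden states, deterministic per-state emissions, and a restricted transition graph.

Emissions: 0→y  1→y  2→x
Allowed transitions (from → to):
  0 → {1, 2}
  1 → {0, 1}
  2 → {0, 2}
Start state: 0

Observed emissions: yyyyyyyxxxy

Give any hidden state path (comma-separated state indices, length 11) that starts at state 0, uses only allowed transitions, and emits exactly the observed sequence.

  t0 'y' -> {0,1}, take 0 (start)
  t1 'y' -> {0,1}, take 1 (0->1 ok)
  t2 'y' -> {0,1}, take 1 (1->1 ok)
  t3 'y' -> {0,1}, take 1 (1->1 ok)
  t4 'y' -> {0,1}, take 1 (1->1 ok)
  t5 'y' -> {0,1}, take 1 (1->1 ok)
  t6 'y' -> {0,1}, take 0 (1->0 ok)
  t7 'x' -> {2}, take 2 (0->2 ok)
  t8 'x' -> {2}, take 2 (2->2 ok)
  t9 'x' -> {2}, take 2 (2->2 ok)
  t10 'y' -> {0,1}, take 0 (2->0 ok)

0,1,1,1,1,1,0,2,2,2,0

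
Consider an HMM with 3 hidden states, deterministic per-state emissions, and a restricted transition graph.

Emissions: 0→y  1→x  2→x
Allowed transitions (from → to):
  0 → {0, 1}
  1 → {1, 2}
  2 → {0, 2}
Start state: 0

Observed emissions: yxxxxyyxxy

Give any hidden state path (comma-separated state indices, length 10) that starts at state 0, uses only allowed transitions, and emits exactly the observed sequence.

  pos 0: y in {0}, choose 0; start
  pos 1: x in {1,2}, choose 1; 0->1 ok
  pos 2: x in {1,2}, choose 1; 1->1 ok
  pos 3: x in {1,2}, choose 2; 1->2 ok
  pos 4: x in {1,2}, choose 2; 2->2 ok
  pos 5: y in {0}, choose 0; 2->0 ok
  pos 6: y in {0}, choose 0; 0->0 ok
  pos 7: x in {1,2}, choose 1; 0->1 ok
  pos 8: x in {1,2}, choose 2; 1->2 ok
  pos 9: y in {0}, choose 0; 2->0 ok

0,1,1,2,2,0,0,1,2,0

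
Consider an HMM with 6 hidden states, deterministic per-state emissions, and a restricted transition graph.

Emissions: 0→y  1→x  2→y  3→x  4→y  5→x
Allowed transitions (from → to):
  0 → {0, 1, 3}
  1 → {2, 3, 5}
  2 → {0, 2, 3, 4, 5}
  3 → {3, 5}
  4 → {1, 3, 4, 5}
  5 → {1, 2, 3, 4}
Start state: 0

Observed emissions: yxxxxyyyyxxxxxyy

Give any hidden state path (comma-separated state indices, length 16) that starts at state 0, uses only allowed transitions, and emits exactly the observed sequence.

  [0] y  {0,2,4}  => 0  start
  [1] x  {1,3,5}  => 1  0->1 ok
  [2] x  {1,3,5}  => 3  1->3 ok
  [3] x  {1,3,5}  => 5  3->5 ok
  [4] x  {1,3,5}  => 1  5->1 ok
  [5] y  {0,2,4}  => 2  1->2 ok
  [6] y  {0,2,4}  => 2  2->2 ok
  [7] y  {0,2,4}  => 0  2->0 ok
  [8] y  {0,2,4}  => 0  0->0 ok
  [9] x  {1,3,5}  => 3  0->3 ok
  [10] x  {1,3,5}  => 3  3->3 ok
  [11] x  {1,3,5}  => 3  3->3 ok
  [12] x  {1,3,5}  => 3  3->3 ok
  [13] x  {1,3,5}  => 5  3->5 ok
  [14] y  {0,2,4}  => 4  5->4 ok
  [15] y  {0,2,4}  => 4  4->4 ok

0,1,3,5,1,2,2,0,0,3,3,3,3,5,4,4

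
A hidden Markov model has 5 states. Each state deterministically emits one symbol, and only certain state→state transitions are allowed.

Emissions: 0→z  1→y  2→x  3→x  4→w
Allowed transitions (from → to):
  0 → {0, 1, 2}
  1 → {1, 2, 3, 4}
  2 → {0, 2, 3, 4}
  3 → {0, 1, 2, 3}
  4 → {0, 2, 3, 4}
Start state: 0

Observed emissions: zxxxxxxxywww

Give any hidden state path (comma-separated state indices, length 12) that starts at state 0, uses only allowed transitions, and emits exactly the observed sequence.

0,2,3,2,3,2,3,3,1,4,4,4

  t0 'z' -> {0}, take 0 (start)
  t1 'x' -> {2,3}, take 2 (0->2 ok)
  t2 'x' -> {2,3}, take 3 (2->3 ok)
  t3 'x' -> {2,3}, take 2 (3->2 ok)
  t4 'x' -> {2,3}, take 3 (2->3 ok)
  t5 'x' -> {2,3}, take 2 (3->2 ok)
  t6 'x' -> {2,3}, take 3 (2->3 ok)
  t7 'x' -> {2,3}, take 3 (3->3 ok)
  t8 'y' -> {1}, take 1 (3->1 ok)
  t9 'w' -> {4}, take 4 (1->4 ok)
  t10 'w' -> {4}, take 4 (4->4 ok)
  t11 'w' -> {4}, take 4 (4->4 ok)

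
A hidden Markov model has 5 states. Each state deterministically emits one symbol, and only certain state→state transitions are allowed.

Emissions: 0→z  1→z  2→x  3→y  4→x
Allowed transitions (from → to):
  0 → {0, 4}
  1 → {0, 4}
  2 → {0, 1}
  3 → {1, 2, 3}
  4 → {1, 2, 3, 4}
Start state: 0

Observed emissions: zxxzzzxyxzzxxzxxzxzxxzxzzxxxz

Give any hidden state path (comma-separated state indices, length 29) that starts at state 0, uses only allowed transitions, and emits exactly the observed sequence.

0,4,2,0,0,0,4,3,2,0,0,4,2,1,4,2,0,4,1,4,4,1,4,1,0,4,4,2,0

  [0] z  {0,1}  => 0  start
  [1] x  {2,4}  => 4  0->4 ok
  [2] x  {2,4}  => 2  4->2 ok
  [3] z  {0,1}  => 0  2->0 ok
  [4] z  {0,1}  => 0  0->0 ok
  [5] z  {0,1}  => 0  0->0 ok
  [6] x  {2,4}  => 4  0->4 ok
  [7] y  {3}  => 3  4->3 ok
  [8] x  {2,4}  => 2  3->2 ok
  [9] z  {0,1}  => 0  2->0 ok
  [10] z  {0,1}  => 0  0->0 ok
  [11] x  {2,4}  => 4  0->4 ok
  [12] x  {2,4}  => 2  4->2 ok
  [13] z  {0,1}  => 1  2->1 ok
  [14] x  {2,4}  => 4  1->4 ok
  [15] x  {2,4}  => 2  4->2 ok
  [16] z  {0,1}  => 0  2->0 ok
  [17] x  {2,4}  => 4  0->4 ok
  [18] z  {0,1}  => 1  4->1 ok
  [19] x  {2,4}  => 4  1->4 ok
  [20] x  {2,4}  => 4  4->4 ok
  [21] z  {0,1}  => 1  4->1 ok
  [22] x  {2,4}  => 4  1->4 ok
  [23] z  {0,1}  => 1  4->1 ok
  [24] z  {0,1}  => 0  1->0 ok
  [25] x  {2,4}  => 4  0->4 ok
  [26] x  {2,4}  => 4  4->4 ok
  [27] x  {2,4}  => 2  4->2 ok
  [28] z  {0,1}  => 0  2->0 ok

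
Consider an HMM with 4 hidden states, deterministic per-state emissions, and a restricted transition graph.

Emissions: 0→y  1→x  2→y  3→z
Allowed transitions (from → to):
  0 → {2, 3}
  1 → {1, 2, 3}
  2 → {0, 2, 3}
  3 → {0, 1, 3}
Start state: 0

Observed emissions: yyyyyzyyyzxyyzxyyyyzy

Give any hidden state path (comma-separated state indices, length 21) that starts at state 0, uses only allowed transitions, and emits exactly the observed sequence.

  [0] y  {0,2}  => 0  start
  [1] y  {0,2}  => 2  0->2 ok
  [2] y  {0,2}  => 2  2->2 ok
  [3] y  {0,2}  => 2  2->2 ok
  [4] y  {0,2}  => 2  2->2 ok
  [5] z  {3}  => 3  2->3 ok
  [6] y  {0,2}  => 0  3->0 ok
  [7] y  {0,2}  => 2  0->2 ok
  [8] y  {0,2}  => 0  2->0 ok
  [9] z  {3}  => 3  0->3 ok
  [10] x  {1}  => 1  3->1 ok
  [11] y  {0,2}  => 2  1->2 ok
  [12] y  {0,2}  => 2  2->2 ok
  [13] z  {3}  => 3  2->3 ok
  [14] x  {1}  => 1  3->1 ok
  [15] y  {0,2}  => 2  1->2 ok
  [16] y  {0,2}  => 0  2->0 ok
  [17] y  {0,2}  => 2  0->2 ok
  [18] y  {0,2}  => 0  2->0 ok
  [19] z  {3}  => 3  0->3 ok
  [20] y  {0,2}  => 0  3->0 ok

0,2,2,2,2,3,0,2,0,3,1,2,2,3,1,2,0,2,0,3,0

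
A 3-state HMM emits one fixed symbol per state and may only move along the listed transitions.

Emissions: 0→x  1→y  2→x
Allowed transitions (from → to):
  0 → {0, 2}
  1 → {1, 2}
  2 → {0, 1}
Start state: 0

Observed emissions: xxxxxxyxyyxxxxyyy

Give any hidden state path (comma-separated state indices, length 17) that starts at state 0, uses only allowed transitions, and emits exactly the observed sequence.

0,2,0,0,0,2,1,2,1,1,2,0,0,2,1,1,1

  [0] x  {0,2}  => 0  start
  [1] x  {0,2}  => 2  0->2 ok
  [2] x  {0,2}  => 0  2->0 ok
  [3] x  {0,2}  => 0  0->0 ok
  [4] x  {0,2}  => 0  0->0 ok
  [5] x  {0,2}  => 2  0->2 ok
  [6] y  {1}  => 1  2->1 ok
  [7] x  {0,2}  => 2  1->2 ok
  [8] y  {1}  => 1  2->1 ok
  [9] y  {1}  => 1  1->1 ok
  [10] x  {0,2}  => 2  1->2 ok
  [11] x  {0,2}  => 0  2->0 ok
  [12] x  {0,2}  => 0  0->0 ok
  [13] x  {0,2}  => 2  0->2 ok
  [14] y  {1}  => 1  2->1 ok
  [15] y  {1}  => 1  1->1 ok
  [16] y  {1}  => 1  1->1 ok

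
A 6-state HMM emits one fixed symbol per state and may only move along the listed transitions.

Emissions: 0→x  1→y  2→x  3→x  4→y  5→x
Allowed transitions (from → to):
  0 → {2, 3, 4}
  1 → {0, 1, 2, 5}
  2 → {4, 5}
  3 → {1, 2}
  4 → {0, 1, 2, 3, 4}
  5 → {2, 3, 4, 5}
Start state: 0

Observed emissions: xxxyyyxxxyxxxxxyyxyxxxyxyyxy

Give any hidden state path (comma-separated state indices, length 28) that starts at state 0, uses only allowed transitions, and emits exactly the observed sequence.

0,3,2,4,4,4,2,5,2,4,2,5,5,5,2,4,1,5,4,2,5,3,1,2,4,1,2,4

  pos 0: x in {0,2,3,5}, choose 0; start
  pos 1: x in {0,2,3,5}, choose 3; 0->3 ok
  pos 2: x in {0,2,3,5}, choose 2; 3->2 ok
  pos 3: y in {1,4}, choose 4; 2->4 ok
  pos 4: y in {1,4}, choose 4; 4->4 ok
  pos 5: y in {1,4}, choose 4; 4->4 ok
  pos 6: x in {0,2,3,5}, choose 2; 4->2 ok
  pos 7: x in {0,2,3,5}, choose 5; 2->5 ok
  pos 8: x in {0,2,3,5}, choose 2; 5->2 ok
  pos 9: y in {1,4}, choose 4; 2->4 ok
  pos 10: x in {0,2,3,5}, choose 2; 4->2 ok
  pos 11: x in {0,2,3,5}, choose 5; 2->5 ok
  pos 12: x in {0,2,3,5}, choose 5; 5->5 ok
  pos 13: x in {0,2,3,5}, choose 5; 5->5 ok
  pos 14: x in {0,2,3,5}, choose 2; 5->2 ok
  pos 15: y in {1,4}, choose 4; 2->4 ok
  pos 16: y in {1,4}, choose 1; 4->1 ok
  pos 17: x in {0,2,3,5}, choose 5; 1->5 ok
  pos 18: y in {1,4}, choose 4; 5->4 ok
  pos 19: x in {0,2,3,5}, choose 2; 4->2 ok
  pos 20: x in {0,2,3,5}, choose 5; 2->5 ok
  pos 21: x in {0,2,3,5}, choose 3; 5->3 ok
  pos 22: y in {1,4}, choose 1; 3->1 ok
  pos 23: x in {0,2,3,5}, choose 2; 1->2 ok
  pos 24: y in {1,4}, choose 4; 2->4 ok
  pos 25: y in {1,4}, choose 1; 4->1 ok
  pos 26: x in {0,2,3,5}, choose 2; 1->2 ok
  pos 27: y in {1,4}, choose 4; 2->4 ok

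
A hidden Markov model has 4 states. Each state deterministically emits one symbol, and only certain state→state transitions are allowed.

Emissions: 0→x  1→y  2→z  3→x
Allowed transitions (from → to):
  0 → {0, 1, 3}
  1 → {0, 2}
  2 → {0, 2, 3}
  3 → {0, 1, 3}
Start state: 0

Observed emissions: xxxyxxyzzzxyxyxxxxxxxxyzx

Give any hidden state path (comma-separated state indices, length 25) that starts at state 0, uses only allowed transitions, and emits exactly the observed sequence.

  0: obs=x cand={0,3} pick 0 [start]
  1: obs=x cand={0,3} pick 0 [0->0 ok]
  2: obs=x cand={0,3} pick 3 [0->3 ok]
  3: obs=y cand={1} pick 1 [3->1 ok]
  4: obs=x cand={0,3} pick 0 [1->0 ok]
  5: obs=x cand={0,3} pick 0 [0->0 ok]
  6: obs=y cand={1} pick 1 [0->1 ok]
  7: obs=z cand={2} pick 2 [1->2 ok]
  8: obs=z cand={2} pick 2 [2->2 ok]
  9: obs=z cand={2} pick 2 [2->2 ok]
  10: obs=x cand={0,3} pick 0 [2->0 ok]
  11: obs=y cand={1} pick 1 [0->1 ok]
  12: obs=x cand={0,3} pick 0 [1->0 ok]
  13: obs=y cand={1} pick 1 [0->1 ok]
  14: obs=x cand={0,3} pick 0 [1->0 ok]
  15: obs=x cand={0,3} pick 0 [0->0 ok]
  16: obs=x cand={0,3} pick 3 [0->3 ok]
  17: obs=x cand={0,3} pick 3 [3->3 ok]
  18: obs=x cand={0,3} pick 0 [3->0 ok]
  19: obs=x cand={0,3} pick 0 [0->0 ok]
  20: obs=x cand={0,3} pick 3 [0->3 ok]
  21: obs=x cand={0,3} pick 3 [3->3 ok]
  22: obs=y cand={1} pick 1 [3->1 ok]
  23: obs=z cand={2} pick 2 [1->2 ok]
  24: obs=x cand={0,3} pick 3 [2->3 ok]

0,0,3,1,0,0,1,2,2,2,0,1,0,1,0,0,3,3,0,0,3,3,1,2,3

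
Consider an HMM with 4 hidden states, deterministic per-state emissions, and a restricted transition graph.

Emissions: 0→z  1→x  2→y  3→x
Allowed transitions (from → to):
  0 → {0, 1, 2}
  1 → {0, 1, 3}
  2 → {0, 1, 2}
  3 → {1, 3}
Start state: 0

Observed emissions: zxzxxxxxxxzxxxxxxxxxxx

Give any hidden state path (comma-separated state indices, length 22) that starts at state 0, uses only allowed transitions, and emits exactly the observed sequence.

0,1,0,1,3,1,1,3,3,1,0,1,3,3,3,1,3,3,1,1,1,1

  pos 0: z in {0}, choose 0; start
  pos 1: x in {1,3}, choose 1; 0->1 ok
  pos 2: z in {0}, choose 0; 1->0 ok
  pos 3: x in {1,3}, choose 1; 0->1 ok
  pos 4: x in {1,3}, choose 3; 1->3 ok
  pos 5: x in {1,3}, choose 1; 3->1 ok
  pos 6: x in {1,3}, choose 1; 1->1 ok
  pos 7: x in {1,3}, choose 3; 1->3 ok
  pos 8: x in {1,3}, choose 3; 3->3 ok
  pos 9: x in {1,3}, choose 1; 3->1 ok
  pos 10: z in {0}, choose 0; 1->0 ok
  pos 11: x in {1,3}, choose 1; 0->1 ok
  pos 12: x in {1,3}, choose 3; 1->3 ok
  pos 13: x in {1,3}, choose 3; 3->3 ok
  pos 14: x in {1,3}, choose 3; 3->3 ok
  pos 15: x in {1,3}, choose 1; 3->1 ok
  pos 16: x in {1,3}, choose 3; 1->3 ok
  pos 17: x in {1,3}, choose 3; 3->3 ok
  pos 18: x in {1,3}, choose 1; 3->1 ok
  pos 19: x in {1,3}, choose 1; 1->1 ok
  pos 20: x in {1,3}, choose 1; 1->1 ok
  pos 21: x in {1,3}, choose 1; 1->1 ok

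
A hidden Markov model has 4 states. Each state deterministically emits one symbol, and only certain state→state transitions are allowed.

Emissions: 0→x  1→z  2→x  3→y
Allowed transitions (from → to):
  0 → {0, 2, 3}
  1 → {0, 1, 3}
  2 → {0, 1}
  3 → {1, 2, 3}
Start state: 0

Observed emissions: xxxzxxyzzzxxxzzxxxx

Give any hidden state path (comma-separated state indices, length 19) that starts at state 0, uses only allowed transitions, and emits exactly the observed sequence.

  t0 'x' -> {0,2}, take 0 (start)
  t1 'x' -> {0,2}, take 0 (0->0 ok)
  t2 'x' -> {0,2}, take 2 (0->2 ok)
  t3 'z' -> {1}, take 1 (2->1 ok)
  t4 'x' -> {0,2}, take 0 (1->0 ok)
  t5 'x' -> {0,2}, take 0 (0->0 ok)
  t6 'y' -> {3}, take 3 (0->3 ok)
  t7 'z' -> {1}, take 1 (3->1 ok)
  t8 'z' -> {1}, take 1 (1->1 ok)
  t9 'z' -> {1}, take 1 (1->1 ok)
  t10 'x' -> {0,2}, take 0 (1->0 ok)
  t11 'x' -> {0,2}, take 0 (0->0 ok)
  t12 'x' -> {0,2}, take 2 (0->2 ok)
  t13 'z' -> {1}, take 1 (2->1 ok)
  t14 'z' -> {1}, take 1 (1->1 ok)
  t15 'x' -> {0,2}, take 0 (1->0 ok)
  t16 'x' -> {0,2}, take 2 (0->2 ok)
  t17 'x' -> {0,2}, take 0 (2->0 ok)
  t18 'x' -> {0,2}, take 2 (0->2 ok)

0,0,2,1,0,0,3,1,1,1,0,0,2,1,1,0,2,0,2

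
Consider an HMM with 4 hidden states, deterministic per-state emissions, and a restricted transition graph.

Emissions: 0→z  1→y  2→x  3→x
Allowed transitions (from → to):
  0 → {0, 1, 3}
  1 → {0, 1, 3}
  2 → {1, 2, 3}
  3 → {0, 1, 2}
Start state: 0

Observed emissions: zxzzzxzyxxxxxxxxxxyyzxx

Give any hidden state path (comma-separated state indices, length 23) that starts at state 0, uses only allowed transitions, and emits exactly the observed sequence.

0,3,0,0,0,3,0,1,3,2,2,2,3,2,2,2,2,3,1,1,0,3,2

  [0] z  {0}  => 0  start
  [1] x  {2,3}  => 3  0->3 ok
  [2] z  {0}  => 0  3->0 ok
  [3] z  {0}  => 0  0->0 ok
  [4] z  {0}  => 0  0->0 ok
  [5] x  {2,3}  => 3  0->3 ok
  [6] z  {0}  => 0  3->0 ok
  [7] y  {1}  => 1  0->1 ok
  [8] x  {2,3}  => 3  1->3 ok
  [9] x  {2,3}  => 2  3->2 ok
  [10] x  {2,3}  => 2  2->2 ok
  [11] x  {2,3}  => 2  2->2 ok
  [12] x  {2,3}  => 3  2->3 ok
  [13] x  {2,3}  => 2  3->2 ok
  [14] x  {2,3}  => 2  2->2 ok
  [15] x  {2,3}  => 2  2->2 ok
  [16] x  {2,3}  => 2  2->2 ok
  [17] x  {2,3}  => 3  2->3 ok
  [18] y  {1}  => 1  3->1 ok
  [19] y  {1}  => 1  1->1 ok
  [20] z  {0}  => 0  1->0 ok
  [21] x  {2,3}  => 3  0->3 ok
  [22] x  {2,3}  => 2  3->2 ok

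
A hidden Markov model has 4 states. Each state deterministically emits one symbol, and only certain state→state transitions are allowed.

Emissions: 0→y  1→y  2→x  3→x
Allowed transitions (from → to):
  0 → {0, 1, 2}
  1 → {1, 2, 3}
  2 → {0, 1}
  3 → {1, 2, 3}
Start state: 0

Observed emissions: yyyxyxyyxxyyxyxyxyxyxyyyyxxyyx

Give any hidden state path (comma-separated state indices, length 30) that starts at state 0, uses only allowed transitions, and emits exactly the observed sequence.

0,0,1,2,1,2,1,1,3,2,0,1,2,0,2,0,2,1,2,0,2,0,0,0,1,3,3,1,1,3

  t0 'y' -> {0,1}, take 0 (start)
  t1 'y' -> {0,1}, take 0 (0->0 ok)
  t2 'y' -> {0,1}, take 1 (0->1 ok)
  t3 'x' -> {2,3}, take 2 (1->2 ok)
  t4 'y' -> {0,1}, take 1 (2->1 ok)
  t5 'x' -> {2,3}, take 2 (1->2 ok)
  t6 'y' -> {0,1}, take 1 (2->1 ok)
  t7 'y' -> {0,1}, take 1 (1->1 ok)
  t8 'x' -> {2,3}, take 3 (1->3 ok)
  t9 'x' -> {2,3}, take 2 (3->2 ok)
  t10 'y' -> {0,1}, take 0 (2->0 ok)
  t11 'y' -> {0,1}, take 1 (0->1 ok)
  t12 'x' -> {2,3}, take 2 (1->2 ok)
  t13 'y' -> {0,1}, take 0 (2->0 ok)
  t14 'x' -> {2,3}, take 2 (0->2 ok)
  t15 'y' -> {0,1}, take 0 (2->0 ok)
  t16 'x' -> {2,3}, take 2 (0->2 ok)
  t17 'y' -> {0,1}, take 1 (2->1 ok)
  t18 'x' -> {2,3}, take 2 (1->2 ok)
  t19 'y' -> {0,1}, take 0 (2->0 ok)
  t20 'x' -> {2,3}, take 2 (0->2 ok)
  t21 'y' -> {0,1}, take 0 (2->0 ok)
  t22 'y' -> {0,1}, take 0 (0->0 ok)
  t23 'y' -> {0,1}, take 0 (0->0 ok)
  t24 'y' -> {0,1}, take 1 (0->1 ok)
  t25 'x' -> {2,3}, take 3 (1->3 ok)
  t26 'x' -> {2,3}, take 3 (3->3 ok)
  t27 'y' -> {0,1}, take 1 (3->1 ok)
  t28 'y' -> {0,1}, take 1 (1->1 ok)
  t29 'x' -> {2,3}, take 3 (1->3 ok)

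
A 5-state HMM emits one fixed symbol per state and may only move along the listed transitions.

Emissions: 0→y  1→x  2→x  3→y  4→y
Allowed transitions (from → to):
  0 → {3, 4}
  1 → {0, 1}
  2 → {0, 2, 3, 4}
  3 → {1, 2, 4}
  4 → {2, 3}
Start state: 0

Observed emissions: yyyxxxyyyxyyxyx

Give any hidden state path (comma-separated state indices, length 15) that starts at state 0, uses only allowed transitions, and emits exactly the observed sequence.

0,4,3,1,1,1,0,3,4,2,0,4,2,4,2

  t0 'y' -> {0,3,4}, take 0 (start)
  t1 'y' -> {0,3,4}, take 4 (0->4 ok)
  t2 'y' -> {0,3,4}, take 3 (4->3 ok)
  t3 'x' -> {1,2}, take 1 (3->1 ok)
  t4 'x' -> {1,2}, take 1 (1->1 ok)
  t5 'x' -> {1,2}, take 1 (1->1 ok)
  t6 'y' -> {0,3,4}, take 0 (1->0 ok)
  t7 'y' -> {0,3,4}, take 3 (0->3 ok)
  t8 'y' -> {0,3,4}, take 4 (3->4 ok)
  t9 'x' -> {1,2}, take 2 (4->2 ok)
  t10 'y' -> {0,3,4}, take 0 (2->0 ok)
  t11 'y' -> {0,3,4}, take 4 (0->4 ok)
  t12 'x' -> {1,2}, take 2 (4->2 ok)
  t13 'y' -> {0,3,4}, take 4 (2->4 ok)
  t14 'x' -> {1,2}, take 2 (4->2 ok)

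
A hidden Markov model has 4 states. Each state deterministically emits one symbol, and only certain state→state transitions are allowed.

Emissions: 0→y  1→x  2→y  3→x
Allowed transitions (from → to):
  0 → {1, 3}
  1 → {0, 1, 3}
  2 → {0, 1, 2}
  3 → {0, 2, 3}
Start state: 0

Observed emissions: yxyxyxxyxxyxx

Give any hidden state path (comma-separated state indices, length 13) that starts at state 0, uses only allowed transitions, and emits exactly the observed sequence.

0,1,0,3,0,3,3,0,1,1,0,1,1

  [0] y  {0,2}  => 0  start
  [1] x  {1,3}  => 1  0->1 ok
  [2] y  {0,2}  => 0  1->0 ok
  [3] x  {1,3}  => 3  0->3 ok
  [4] y  {0,2}  => 0  3->0 ok
  [5] x  {1,3}  => 3  0->3 ok
  [6] x  {1,3}  => 3  3->3 ok
  [7] y  {0,2}  => 0  3->0 ok
  [8] x  {1,3}  => 1  0->1 ok
  [9] x  {1,3}  => 1  1->1 ok
  [10] y  {0,2}  => 0  1->0 ok
  [11] x  {1,3}  => 1  0->1 ok
  [12] x  {1,3}  => 1  1->1 ok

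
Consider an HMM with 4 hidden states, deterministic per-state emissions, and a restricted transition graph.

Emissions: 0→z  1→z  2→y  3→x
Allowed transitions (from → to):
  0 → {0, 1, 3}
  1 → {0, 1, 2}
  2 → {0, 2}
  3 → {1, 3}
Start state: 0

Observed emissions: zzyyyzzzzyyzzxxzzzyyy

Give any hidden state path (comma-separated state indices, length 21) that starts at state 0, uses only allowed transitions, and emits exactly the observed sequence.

  pos 0: z in {0,1}, choose 0; start
  pos 1: z in {0,1}, choose 1; 0->1 ok
  pos 2: y in {2}, choose 2; 1->2 ok
  pos 3: y in {2}, choose 2; 2->2 ok
  pos 4: y in {2}, choose 2; 2->2 ok
  pos 5: z in {0,1}, choose 0; 2->0 ok
  pos 6: z in {0,1}, choose 0; 0->0 ok
  pos 7: z in {0,1}, choose 0; 0->0 ok
  pos 8: z in {0,1}, choose 1; 0->1 ok
  pos 9: y in {2}, choose 2; 1->2 ok
  pos 10: y in {2}, choose 2; 2->2 ok
  pos 11: z in {0,1}, choose 0; 2->0 ok
  pos 12: z in {0,1}, choose 0; 0->0 ok
  pos 13: x in {3}, choose 3; 0->3 ok
  pos 14: x in {3}, choose 3; 3->3 ok
  pos 15: z in {0,1}, choose 1; 3->1 ok
  pos 16: z in {0,1}, choose 0; 1->0 ok
  pos 17: z in {0,1}, choose 1; 0->1 ok
  pos 18: y in {2}, choose 2; 1->2 ok
  pos 19: y in {2}, choose 2; 2->2 ok
  pos 20: y in {2}, choose 2; 2->2 ok

0,1,2,2,2,0,0,0,1,2,2,0,0,3,3,1,0,1,2,2,2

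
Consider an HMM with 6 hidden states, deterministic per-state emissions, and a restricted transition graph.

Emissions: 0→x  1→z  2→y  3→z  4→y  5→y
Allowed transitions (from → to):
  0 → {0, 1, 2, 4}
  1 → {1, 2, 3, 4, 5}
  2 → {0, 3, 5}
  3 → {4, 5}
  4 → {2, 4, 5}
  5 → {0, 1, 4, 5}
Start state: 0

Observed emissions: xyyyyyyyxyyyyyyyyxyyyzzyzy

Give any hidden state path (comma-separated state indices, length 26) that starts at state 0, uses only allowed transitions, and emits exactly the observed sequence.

0,4,5,5,5,5,4,2,0,4,2,5,4,4,4,5,5,0,4,5,5,1,3,5,1,5

  [0] x  {0}  => 0  start
  [1] y  {2,4,5}  => 4  0->4 ok
  [2] y  {2,4,5}  => 5  4->5 ok
  [3] y  {2,4,5}  => 5  5->5 ok
  [4] y  {2,4,5}  => 5  5->5 ok
  [5] y  {2,4,5}  => 5  5->5 ok
  [6] y  {2,4,5}  => 4  5->4 ok
  [7] y  {2,4,5}  => 2  4->2 ok
  [8] x  {0}  => 0  2->0 ok
  [9] y  {2,4,5}  => 4  0->4 ok
  [10] y  {2,4,5}  => 2  4->2 ok
  [11] y  {2,4,5}  => 5  2->5 ok
  [12] y  {2,4,5}  => 4  5->4 ok
  [13] y  {2,4,5}  => 4  4->4 ok
  [14] y  {2,4,5}  => 4  4->4 ok
  [15] y  {2,4,5}  => 5  4->5 ok
  [16] y  {2,4,5}  => 5  5->5 ok
  [17] x  {0}  => 0  5->0 ok
  [18] y  {2,4,5}  => 4  0->4 ok
  [19] y  {2,4,5}  => 5  4->5 ok
  [20] y  {2,4,5}  => 5  5->5 ok
  [21] z  {1,3}  => 1  5->1 ok
  [22] z  {1,3}  => 3  1->3 ok
  [23] y  {2,4,5}  => 5  3->5 ok
  [24] z  {1,3}  => 1  5->1 ok
  [25] y  {2,4,5}  => 5  1->5 ok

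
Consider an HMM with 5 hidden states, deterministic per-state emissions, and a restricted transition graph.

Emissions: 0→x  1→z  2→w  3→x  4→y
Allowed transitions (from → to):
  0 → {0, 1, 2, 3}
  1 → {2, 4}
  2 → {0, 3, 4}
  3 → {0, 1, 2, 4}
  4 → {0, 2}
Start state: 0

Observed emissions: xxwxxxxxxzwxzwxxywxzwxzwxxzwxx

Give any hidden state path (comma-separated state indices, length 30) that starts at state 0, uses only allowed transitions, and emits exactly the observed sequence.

  [0] x  {0,3}  => 0  start
  [1] x  {0,3}  => 0  0->0 ok
  [2] w  {2}  => 2  0->2 ok
  [3] x  {0,3}  => 0  2->0 ok
  [4] x  {0,3}  => 0  0->0 ok
  [5] x  {0,3}  => 0  0->0 ok
  [6] x  {0,3}  => 0  0->0 ok
  [7] x  {0,3}  => 0  0->0 ok
  [8] x  {0,3}  => 3  0->3 ok
  [9] z  {1}  => 1  3->1 ok
  [10] w  {2}  => 2  1->2 ok
  [11] x  {0,3}  => 0  2->0 ok
  [12] z  {1}  => 1  0->1 ok
  [13] w  {2}  => 2  1->2 ok
  [14] x  {0,3}  => 0  2->0 ok
  [15] x  {0,3}  => 3  0->3 ok
  [16] y  {4}  => 4  3->4 ok
  [17] w  {2}  => 2  4->2 ok
  [18] x  {0,3}  => 0  2->0 ok
  [19] z  {1}  => 1  0->1 ok
  [20] w  {2}  => 2  1->2 ok
  [21] x  {0,3}  => 3  2->3 ok
  [22] z  {1}  => 1  3->1 ok
  [23] w  {2}  => 2  1->2 ok
  [24] x  {0,3}  => 0  2->0 ok
  [25] x  {0,3}  => 3  0->3 ok
  [26] z  {1}  => 1  3->1 ok
  [27] w  {2}  => 2  1->2 ok
  [28] x  {0,3}  => 3  2->3 ok
  [29] x  {0,3}  => 0  3->0 ok

0,0,2,0,0,0,0,0,3,1,2,0,1,2,0,3,4,2,0,1,2,3,1,2,0,3,1,2,3,0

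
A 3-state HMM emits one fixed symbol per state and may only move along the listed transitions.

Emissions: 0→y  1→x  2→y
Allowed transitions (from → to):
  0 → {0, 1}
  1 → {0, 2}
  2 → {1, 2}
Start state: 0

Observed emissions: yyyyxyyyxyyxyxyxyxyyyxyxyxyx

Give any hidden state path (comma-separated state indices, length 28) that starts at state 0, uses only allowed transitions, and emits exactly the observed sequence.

  t0 'y' -> {0,2}, take 0 (start)
  t1 'y' -> {0,2}, take 0 (0->0 ok)
  t2 'y' -> {0,2}, take 0 (0->0 ok)
  t3 'y' -> {0,2}, take 0 (0->0 ok)
  t4 'x' -> {1}, take 1 (0->1 ok)
  t5 'y' -> {0,2}, take 2 (1->2 ok)
  t6 'y' -> {0,2}, take 2 (2->2 ok)
  t7 'y' -> {0,2}, take 2 (2->2 ok)
  t8 'x' -> {1}, take 1 (2->1 ok)
  t9 'y' -> {0,2}, take 0 (1->0 ok)
  t10 'y' -> {0,2}, take 0 (0->0 ok)
  t11 'x' -> {1}, take 1 (0->1 ok)
  t12 'y' -> {0,2}, take 2 (1->2 ok)
  t13 'x' -> {1}, take 1 (2->1 ok)
  t14 'y' -> {0,2}, take 0 (1->0 ok)
  t15 'x' -> {1}, take 1 (0->1 ok)
  t16 'y' -> {0,2}, take 2 (1->2 ok)
  t17 'x' -> {1}, take 1 (2->1 ok)
  t18 'y' -> {0,2}, take 2 (1->2 ok)
  t19 'y' -> {0,2}, take 2 (2->2 ok)
  t20 'y' -> {0,2}, take 2 (2->2 ok)
  t21 'x' -> {1}, take 1 (2->1 ok)
  t22 'y' -> {0,2}, take 2 (1->2 ok)
  t23 'x' -> {1}, take 1 (2->1 ok)
  t24 'y' -> {0,2}, take 0 (1->0 ok)
  t25 'x' -> {1}, take 1 (0->1 ok)
  t26 'y' -> {0,2}, take 2 (1->2 ok)
  t27 'x' -> {1}, take 1 (2->1 ok)

0,0,0,0,1,2,2,2,1,0,0,1,2,1,0,1,2,1,2,2,2,1,2,1,0,1,2,1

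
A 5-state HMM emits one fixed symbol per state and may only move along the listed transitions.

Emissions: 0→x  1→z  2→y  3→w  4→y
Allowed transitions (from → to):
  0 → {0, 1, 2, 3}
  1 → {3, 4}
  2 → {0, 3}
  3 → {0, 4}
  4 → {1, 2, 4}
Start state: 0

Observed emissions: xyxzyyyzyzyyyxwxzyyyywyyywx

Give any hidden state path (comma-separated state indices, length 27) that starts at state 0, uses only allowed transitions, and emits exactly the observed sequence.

  pos 0: x in {0}, choose 0; start
  pos 1: y in {2,4}, choose 2; 0->2 ok
  pos 2: x in {0}, choose 0; 2->0 ok
  pos 3: z in {1}, choose 1; 0->1 ok
  pos 4: y in {2,4}, choose 4; 1->4 ok
  pos 5: y in {2,4}, choose 4; 4->4 ok
  pos 6: y in {2,4}, choose 4; 4->4 ok
  pos 7: z in {1}, choose 1; 4->1 ok
  pos 8: y in {2,4}, choose 4; 1->4 ok
  pos 9: z in {1}, choose 1; 4->1 ok
  pos 10: y in {2,4}, choose 4; 1->4 ok
  pos 11: y in {2,4}, choose 4; 4->4 ok
  pos 12: y in {2,4}, choose 2; 4->2 ok
  pos 13: x in {0}, choose 0; 2->0 ok
  pos 14: w in {3}, choose 3; 0->3 ok
  pos 15: x in {0}, choose 0; 3->0 ok
  pos 16: z in {1}, choose 1; 0->1 ok
  pos 17: y in {2,4}, choose 4; 1->4 ok
  pos 18: y in {2,4}, choose 4; 4->4 ok
  pos 19: y in {2,4}, choose 4; 4->4 ok
  pos 20: y in {2,4}, choose 2; 4->2 ok
  pos 21: w in {3}, choose 3; 2->3 ok
  pos 22: y in {2,4}, choose 4; 3->4 ok
  pos 23: y in {2,4}, choose 4; 4->4 ok
  pos 24: y in {2,4}, choose 2; 4->2 ok
  pos 25: w in {3}, choose 3; 2->3 ok
  pos 26: x in {0}, choose 0; 3->0 ok

0,2,0,1,4,4,4,1,4,1,4,4,2,0,3,0,1,4,4,4,2,3,4,4,2,3,0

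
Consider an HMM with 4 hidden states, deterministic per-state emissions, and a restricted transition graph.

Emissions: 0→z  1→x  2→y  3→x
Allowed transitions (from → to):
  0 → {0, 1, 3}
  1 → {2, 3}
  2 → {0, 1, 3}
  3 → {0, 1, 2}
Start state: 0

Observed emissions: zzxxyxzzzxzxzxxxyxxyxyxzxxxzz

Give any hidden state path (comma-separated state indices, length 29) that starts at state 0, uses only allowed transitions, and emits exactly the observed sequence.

0,0,1,3,2,3,0,0,0,3,0,3,0,3,1,3,2,3,1,2,3,2,3,0,3,1,3,0,0

  t0 'z' -> {0}, take 0 (start)
  t1 'z' -> {0}, take 0 (0->0 ok)
  t2 'x' -> {1,3}, take 1 (0->1 ok)
  t3 'x' -> {1,3}, take 3 (1->3 ok)
  t4 'y' -> {2}, take 2 (3->2 ok)
  t5 'x' -> {1,3}, take 3 (2->3 ok)
  t6 'z' -> {0}, take 0 (3->0 ok)
  t7 'z' -> {0}, take 0 (0->0 ok)
  t8 'z' -> {0}, take 0 (0->0 ok)
  t9 'x' -> {1,3}, take 3 (0->3 ok)
  t10 'z' -> {0}, take 0 (3->0 ok)
  t11 'x' -> {1,3}, take 3 (0->3 ok)
  t12 'z' -> {0}, take 0 (3->0 ok)
  t13 'x' -> {1,3}, take 3 (0->3 ok)
  t14 'x' -> {1,3}, take 1 (3->1 ok)
  t15 'x' -> {1,3}, take 3 (1->3 ok)
  t16 'y' -> {2}, take 2 (3->2 ok)
  t17 'x' -> {1,3}, take 3 (2->3 ok)
  t18 'x' -> {1,3}, take 1 (3->1 ok)
  t19 'y' -> {2}, take 2 (1->2 ok)
  t20 'x' -> {1,3}, take 3 (2->3 ok)
  t21 'y' -> {2}, take 2 (3->2 ok)
  t22 'x' -> {1,3}, take 3 (2->3 ok)
  t23 'z' -> {0}, take 0 (3->0 ok)
  t24 'x' -> {1,3}, take 3 (0->3 ok)
  t25 'x' -> {1,3}, take 1 (3->1 ok)
  t26 'x' -> {1,3}, take 3 (1->3 ok)
  t27 'z' -> {0}, take 0 (3->0 ok)
  t28 'z' -> {0}, take 0 (0->0 ok)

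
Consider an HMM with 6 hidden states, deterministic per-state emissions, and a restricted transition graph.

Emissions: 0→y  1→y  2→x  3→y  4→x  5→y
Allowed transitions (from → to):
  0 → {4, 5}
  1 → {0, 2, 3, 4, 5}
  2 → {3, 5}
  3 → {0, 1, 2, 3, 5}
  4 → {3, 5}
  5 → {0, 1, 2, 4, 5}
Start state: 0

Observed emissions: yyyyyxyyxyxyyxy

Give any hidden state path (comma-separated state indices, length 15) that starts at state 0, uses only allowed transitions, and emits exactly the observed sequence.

  [0] y  {0,1,3,5}  => 0  start
  [1] y  {0,1,3,5}  => 5  0->5 ok
  [2] y  {0,1,3,5}  => 1  5->1 ok
  [3] y  {0,1,3,5}  => 3  1->3 ok
  [4] y  {0,1,3,5}  => 0  3->0 ok
  [5] x  {2,4}  => 4  0->4 ok
  [6] y  {0,1,3,5}  => 3  4->3 ok
  [7] y  {0,1,3,5}  => 3  3->3 ok
  [8] x  {2,4}  => 2  3->2 ok
  [9] y  {0,1,3,5}  => 3  2->3 ok
  [10] x  {2,4}  => 2  3->2 ok
  [11] y  {0,1,3,5}  => 3  2->3 ok
  [12] y  {0,1,3,5}  => 1  3->1 ok
  [13] x  {2,4}  => 4  1->4 ok
  [14] y  {0,1,3,5}  => 3  4->3 ok

0,5,1,3,0,4,3,3,2,3,2,3,1,4,3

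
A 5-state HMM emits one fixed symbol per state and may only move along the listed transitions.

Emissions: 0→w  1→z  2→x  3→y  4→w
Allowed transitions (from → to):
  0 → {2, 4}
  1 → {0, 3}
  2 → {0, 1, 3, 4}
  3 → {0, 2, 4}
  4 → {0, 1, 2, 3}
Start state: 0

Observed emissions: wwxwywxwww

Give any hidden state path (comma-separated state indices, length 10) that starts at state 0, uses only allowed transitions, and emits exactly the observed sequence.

  [0] w  {0,4}  => 0  start
  [1] w  {0,4}  => 4  0->4 ok
  [2] x  {2}  => 2  4->2 ok
  [3] w  {0,4}  => 4  2->4 ok
  [4] y  {3}  => 3  4->3 ok
  [5] w  {0,4}  => 0  3->0 ok
  [6] x  {2}  => 2  0->2 ok
  [7] w  {0,4}  => 4  2->4 ok
  [8] w  {0,4}  => 0  4->0 ok
  [9] w  {0,4}  => 4  0->4 ok

0,4,2,4,3,0,2,4,0,4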